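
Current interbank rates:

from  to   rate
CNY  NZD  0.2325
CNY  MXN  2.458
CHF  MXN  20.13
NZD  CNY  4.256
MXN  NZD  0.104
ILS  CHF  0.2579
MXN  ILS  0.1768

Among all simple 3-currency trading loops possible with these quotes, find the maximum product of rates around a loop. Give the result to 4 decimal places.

1.0880

MXN→NZD→CNY→MXN: 0.104 × 4.256 × 2.458 = 1.08797
MXN→ILS→CHF→MXN: 0.1768 × 0.2579 × 20.13 = 0.91786
Maximum is MXN→NZD→CNY→MXN at 1.0880; arbitrage exists.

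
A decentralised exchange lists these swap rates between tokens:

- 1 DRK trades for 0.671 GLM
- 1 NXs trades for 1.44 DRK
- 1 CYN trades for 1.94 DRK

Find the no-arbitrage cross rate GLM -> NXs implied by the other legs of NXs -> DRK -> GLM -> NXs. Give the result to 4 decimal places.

1.0349

Known legs of the cycle: 1.44 × 0.671 = 0.96624
For no arbitrage the full-cycle product must be 1, so the missing rate is 1 / 0.96624 ≈ 1.034940.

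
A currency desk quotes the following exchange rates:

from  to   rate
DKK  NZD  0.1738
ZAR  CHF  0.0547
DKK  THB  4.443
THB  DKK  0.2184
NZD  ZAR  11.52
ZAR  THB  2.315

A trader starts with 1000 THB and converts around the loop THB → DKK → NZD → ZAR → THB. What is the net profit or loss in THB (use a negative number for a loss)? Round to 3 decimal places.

1000 THB × 0.2184 = 218.4 DKK
218.4 DKK × 0.1738 = 37.95792 NZD
37.95792 NZD × 11.52 = 437.2752384 ZAR
437.2752384 ZAR × 2.315 = 1012.292176896 THB
Net change: 1012.292176896 − 1000 = 12.292176896 THB

12.292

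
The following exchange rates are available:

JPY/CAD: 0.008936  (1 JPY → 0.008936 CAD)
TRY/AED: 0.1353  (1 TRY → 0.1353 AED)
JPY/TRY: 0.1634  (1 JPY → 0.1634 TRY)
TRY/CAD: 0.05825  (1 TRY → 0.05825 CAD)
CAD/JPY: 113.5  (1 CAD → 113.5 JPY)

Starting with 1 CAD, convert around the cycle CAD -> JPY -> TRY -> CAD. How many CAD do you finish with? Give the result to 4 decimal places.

1.0803

1 CAD × 113.5 = 113.5 JPY
113.5 JPY × 0.1634 = 18.5459 TRY
18.5459 TRY × 0.05825 = 1.080298675 CAD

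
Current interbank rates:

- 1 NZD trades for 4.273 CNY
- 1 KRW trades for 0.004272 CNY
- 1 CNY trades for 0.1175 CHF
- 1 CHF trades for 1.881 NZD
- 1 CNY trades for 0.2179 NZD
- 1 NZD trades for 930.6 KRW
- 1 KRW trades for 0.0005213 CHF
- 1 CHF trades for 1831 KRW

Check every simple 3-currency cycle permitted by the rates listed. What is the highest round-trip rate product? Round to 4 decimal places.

NZD→CNY→CHF→NZD: 4.273 × 0.1175 × 1.881 = 0.94441
CHF→KRW→CNY→CHF: 1831 × 0.004272 × 0.1175 = 0.91909
NZD→KRW→CHF→NZD: 930.6 × 0.0005213 × 1.881 = 0.91251
NZD→KRW→CNY→NZD: 930.6 × 0.004272 × 0.2179 = 0.86627
Maximum is NZD→CNY→CHF→NZD at 0.9444; no arbitrage — every cycle loses value.

0.9444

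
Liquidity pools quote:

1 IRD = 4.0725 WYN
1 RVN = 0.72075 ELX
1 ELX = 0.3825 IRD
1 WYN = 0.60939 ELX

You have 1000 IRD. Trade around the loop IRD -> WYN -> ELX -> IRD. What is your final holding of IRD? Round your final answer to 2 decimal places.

949.27

1000 IRD × 4.0725 = 4072.5 WYN
4072.5 WYN × 0.60939 = 2481.740775 ELX
2481.740775 ELX × 0.3825 = 949.2658464375 IRD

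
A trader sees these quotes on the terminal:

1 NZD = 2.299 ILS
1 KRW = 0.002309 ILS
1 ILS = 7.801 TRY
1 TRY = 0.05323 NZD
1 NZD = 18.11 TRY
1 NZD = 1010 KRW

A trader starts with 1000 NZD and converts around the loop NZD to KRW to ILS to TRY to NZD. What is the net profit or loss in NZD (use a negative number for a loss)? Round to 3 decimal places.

1000 NZD × 1010 = 1010000 KRW
1010000 KRW × 0.002309 = 2332.09 ILS
2332.09 ILS × 7.801 = 18192.63409 TRY
18192.63409 TRY × 0.05323 = 968.3939126107 NZD
Net change: 968.3939126107 − 1000 = -31.6060873893 NZD

-31.606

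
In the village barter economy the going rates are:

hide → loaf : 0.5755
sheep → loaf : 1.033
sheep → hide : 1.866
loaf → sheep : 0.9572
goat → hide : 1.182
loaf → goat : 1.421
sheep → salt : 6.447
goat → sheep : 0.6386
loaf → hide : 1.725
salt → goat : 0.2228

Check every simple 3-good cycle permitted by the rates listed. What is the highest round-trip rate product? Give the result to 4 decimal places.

1.0279

loaf→sheep→hide→loaf: 0.9572 × 1.866 × 0.5755 = 1.02792
loaf→goat→hide→loaf: 1.421 × 1.182 × 0.5755 = 0.96662
loaf→goat→sheep→loaf: 1.421 × 0.6386 × 1.033 = 0.93740
salt→goat→sheep→salt: 0.2228 × 0.6386 × 6.447 = 0.91728
Maximum is loaf→sheep→hide→loaf at 1.0279; arbitrage exists.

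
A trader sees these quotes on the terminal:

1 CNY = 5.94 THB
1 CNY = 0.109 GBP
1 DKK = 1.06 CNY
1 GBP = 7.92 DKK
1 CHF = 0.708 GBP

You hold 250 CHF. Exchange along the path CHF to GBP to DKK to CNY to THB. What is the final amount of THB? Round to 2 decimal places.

8826.55

250 CHF × 0.708 = 177 GBP
177 GBP × 7.92 = 1401.84 DKK
1401.84 DKK × 1.06 = 1485.9504 CNY
1485.9504 CNY × 5.94 = 8826.545376 THB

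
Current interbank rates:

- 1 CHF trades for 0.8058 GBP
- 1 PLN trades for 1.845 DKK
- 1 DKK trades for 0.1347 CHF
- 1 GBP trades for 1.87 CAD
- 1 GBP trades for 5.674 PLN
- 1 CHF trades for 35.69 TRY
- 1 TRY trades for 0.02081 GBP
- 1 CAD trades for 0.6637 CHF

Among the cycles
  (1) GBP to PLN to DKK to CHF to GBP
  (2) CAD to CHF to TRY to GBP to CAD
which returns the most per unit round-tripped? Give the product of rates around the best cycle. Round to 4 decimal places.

(1) 5.674 × 1.845 × 0.1347 × 0.8058 = 1.13627
(2) 0.6637 × 35.69 × 0.02081 × 1.87 = 0.92179
Highest is cycle (1) at 1.1363 (>1, arbitrage).

1.1363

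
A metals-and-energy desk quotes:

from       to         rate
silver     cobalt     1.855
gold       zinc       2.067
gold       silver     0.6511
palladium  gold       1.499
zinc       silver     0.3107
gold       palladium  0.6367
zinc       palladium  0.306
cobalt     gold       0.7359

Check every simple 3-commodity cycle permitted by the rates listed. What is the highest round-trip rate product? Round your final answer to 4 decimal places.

zinc→palladium→gold→zinc: 0.306 × 1.499 × 2.067 = 0.94812
silver→cobalt→gold→silver: 1.855 × 0.7359 × 0.6511 = 0.88881
Maximum is zinc→palladium→gold→zinc at 0.9481; no arbitrage — every cycle loses value.

0.9481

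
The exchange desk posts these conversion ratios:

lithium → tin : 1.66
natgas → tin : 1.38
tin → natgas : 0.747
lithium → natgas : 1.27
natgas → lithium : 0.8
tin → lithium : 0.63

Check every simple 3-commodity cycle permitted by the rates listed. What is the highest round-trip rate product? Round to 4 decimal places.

tin→lithium→natgas→tin: 0.63 × 1.27 × 1.38 = 1.10414
tin→natgas→lithium→tin: 0.747 × 0.8 × 1.66 = 0.99202
Maximum is tin→lithium→natgas→tin at 1.1041; arbitrage exists.

1.1041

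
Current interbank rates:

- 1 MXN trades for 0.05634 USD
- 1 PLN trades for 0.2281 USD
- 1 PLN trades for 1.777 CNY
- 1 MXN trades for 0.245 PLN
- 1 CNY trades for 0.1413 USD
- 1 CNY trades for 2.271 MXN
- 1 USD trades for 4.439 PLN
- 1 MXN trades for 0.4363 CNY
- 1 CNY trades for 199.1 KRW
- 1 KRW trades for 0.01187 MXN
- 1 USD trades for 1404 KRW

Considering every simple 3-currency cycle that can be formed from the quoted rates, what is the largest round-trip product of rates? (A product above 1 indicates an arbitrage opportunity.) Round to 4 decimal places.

PLN→CNY→USD→PLN: 1.777 × 0.1413 × 4.439 = 1.11459
MXN→CNY→KRW→MXN: 0.4363 × 199.1 × 0.01187 = 1.03112
MXN→PLN→CNY→MXN: 0.245 × 1.777 × 2.271 = 0.98871
MXN→USD→KRW→MXN: 0.05634 × 1404 × 0.01187 = 0.93893
Maximum is PLN→CNY→USD→PLN at 1.1146; arbitrage exists.

1.1146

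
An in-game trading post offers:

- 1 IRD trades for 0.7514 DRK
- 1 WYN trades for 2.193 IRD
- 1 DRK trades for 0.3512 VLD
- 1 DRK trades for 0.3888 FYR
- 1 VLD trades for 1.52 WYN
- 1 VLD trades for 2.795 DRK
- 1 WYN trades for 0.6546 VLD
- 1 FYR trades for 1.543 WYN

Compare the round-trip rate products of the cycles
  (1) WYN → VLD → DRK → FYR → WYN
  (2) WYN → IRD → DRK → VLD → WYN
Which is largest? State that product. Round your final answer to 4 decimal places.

1.0976

(1) 0.6546 × 2.795 × 0.3888 × 1.543 = 1.09761
(2) 2.193 × 0.7514 × 0.3512 × 1.52 = 0.87965
Highest is cycle (1) at 1.0976 (>1, arbitrage).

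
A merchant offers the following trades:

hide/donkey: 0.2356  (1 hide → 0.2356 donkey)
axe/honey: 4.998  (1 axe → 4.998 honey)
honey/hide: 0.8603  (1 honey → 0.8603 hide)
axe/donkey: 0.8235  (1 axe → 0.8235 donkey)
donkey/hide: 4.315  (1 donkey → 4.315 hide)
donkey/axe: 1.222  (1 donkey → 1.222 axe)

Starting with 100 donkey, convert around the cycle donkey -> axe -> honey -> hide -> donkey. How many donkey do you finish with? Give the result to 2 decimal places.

100 donkey × 1.222 = 122.2 axe
122.2 axe × 4.998 = 610.7556 honey
610.7556 honey × 0.8603 = 525.43304268 hide
525.43304268 hide × 0.2356 = 123.792024855408 donkey

123.79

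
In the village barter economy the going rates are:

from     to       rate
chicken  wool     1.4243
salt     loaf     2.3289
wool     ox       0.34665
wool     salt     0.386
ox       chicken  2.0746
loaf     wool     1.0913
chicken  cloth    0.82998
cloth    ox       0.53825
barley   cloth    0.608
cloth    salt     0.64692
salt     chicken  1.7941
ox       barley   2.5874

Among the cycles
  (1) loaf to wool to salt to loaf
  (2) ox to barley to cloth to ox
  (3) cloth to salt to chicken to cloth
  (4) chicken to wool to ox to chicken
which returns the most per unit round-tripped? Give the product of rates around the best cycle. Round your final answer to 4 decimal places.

1.0243

(1) 1.0913 × 0.386 × 2.3289 = 0.98103
(2) 2.5874 × 0.608 × 0.53825 = 0.84674
(3) 0.64692 × 1.7941 × 0.82998 = 0.96331
(4) 1.4243 × 0.34665 × 2.0746 = 1.02430
Highest is cycle (4) at 1.0243 (>1, arbitrage).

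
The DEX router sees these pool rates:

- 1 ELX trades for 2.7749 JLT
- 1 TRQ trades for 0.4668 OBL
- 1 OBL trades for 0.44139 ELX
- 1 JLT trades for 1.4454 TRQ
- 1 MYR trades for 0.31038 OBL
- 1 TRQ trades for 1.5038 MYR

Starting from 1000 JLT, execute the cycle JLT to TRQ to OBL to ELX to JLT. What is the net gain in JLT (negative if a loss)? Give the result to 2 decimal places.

1000 JLT × 1.4454 = 1445.4 TRQ
1445.4 TRQ × 0.4668 = 674.71272 OBL
674.71272 OBL × 0.44139 = 297.8114474808 ELX
297.8114474808 ELX × 2.7749 = 826.39698561447192 JLT
Net change: 826.39698561447192 − 1000 = -173.60301438552808 JLT

-173.60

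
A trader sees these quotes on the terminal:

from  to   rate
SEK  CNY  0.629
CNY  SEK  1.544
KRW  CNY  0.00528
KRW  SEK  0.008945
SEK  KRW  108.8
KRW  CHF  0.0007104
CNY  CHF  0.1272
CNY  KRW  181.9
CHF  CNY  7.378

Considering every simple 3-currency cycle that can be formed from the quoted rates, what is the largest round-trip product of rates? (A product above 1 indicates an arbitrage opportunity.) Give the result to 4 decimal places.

1.0234

KRW→SEK→CNY→KRW: 0.008945 × 0.629 × 181.9 = 1.02344
KRW→CHF→CNY→KRW: 0.0007104 × 7.378 × 181.9 = 0.95340
KRW→CNY→SEK→KRW: 0.00528 × 1.544 × 108.8 = 0.88697
Maximum is KRW→SEK→CNY→KRW at 1.0234; arbitrage exists.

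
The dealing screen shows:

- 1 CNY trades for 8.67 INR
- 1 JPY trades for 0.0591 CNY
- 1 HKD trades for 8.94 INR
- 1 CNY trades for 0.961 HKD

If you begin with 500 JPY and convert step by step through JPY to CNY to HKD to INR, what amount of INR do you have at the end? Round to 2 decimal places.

253.87

500 JPY × 0.0591 = 29.55 CNY
29.55 CNY × 0.961 = 28.39755 HKD
28.39755 HKD × 8.94 = 253.874097 INR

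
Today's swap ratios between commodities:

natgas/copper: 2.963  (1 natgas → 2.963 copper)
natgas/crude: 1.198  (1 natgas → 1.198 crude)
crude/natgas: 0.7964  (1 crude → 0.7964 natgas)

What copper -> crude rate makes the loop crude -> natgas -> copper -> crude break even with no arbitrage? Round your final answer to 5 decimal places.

0.42378

Known legs of the cycle: 0.7964 × 2.963 = 2.3597332
For no arbitrage the full-cycle product must be 1, so the missing rate is 1 / 2.3597332 ≈ 0.4237767.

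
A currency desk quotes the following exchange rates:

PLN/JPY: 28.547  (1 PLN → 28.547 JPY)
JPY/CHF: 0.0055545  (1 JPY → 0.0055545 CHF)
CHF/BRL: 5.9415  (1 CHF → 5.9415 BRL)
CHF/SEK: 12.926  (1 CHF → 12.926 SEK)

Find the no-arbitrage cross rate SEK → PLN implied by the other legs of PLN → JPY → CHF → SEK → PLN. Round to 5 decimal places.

Known legs of the cycle: 28.547 × 0.0055545 × 12.926 = 2.049602290449
For no arbitrage the full-cycle product must be 1, so the missing rate is 1 / 2.049602290449 ≈ 0.4878995.

0.48790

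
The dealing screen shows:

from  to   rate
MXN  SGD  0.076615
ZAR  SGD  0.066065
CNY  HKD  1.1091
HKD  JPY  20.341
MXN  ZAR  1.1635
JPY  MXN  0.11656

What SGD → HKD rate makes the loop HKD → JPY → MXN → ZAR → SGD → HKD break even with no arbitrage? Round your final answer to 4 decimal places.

Known legs of the cycle: 20.341 × 0.11656 × 1.1635 × 0.066065 = 0.1822466967965774
For no arbitrage the full-cycle product must be 1, so the missing rate is 1 / 0.1822466967965774 ≈ 5.487068.

5.4871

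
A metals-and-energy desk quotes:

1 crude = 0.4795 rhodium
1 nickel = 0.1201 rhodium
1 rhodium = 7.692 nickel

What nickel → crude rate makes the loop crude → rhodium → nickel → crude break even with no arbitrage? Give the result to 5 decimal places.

Known legs of the cycle: 0.4795 × 7.692 = 3.688314
For no arbitrage the full-cycle product must be 1, so the missing rate is 1 / 3.688314 ≈ 0.2711266.

0.27113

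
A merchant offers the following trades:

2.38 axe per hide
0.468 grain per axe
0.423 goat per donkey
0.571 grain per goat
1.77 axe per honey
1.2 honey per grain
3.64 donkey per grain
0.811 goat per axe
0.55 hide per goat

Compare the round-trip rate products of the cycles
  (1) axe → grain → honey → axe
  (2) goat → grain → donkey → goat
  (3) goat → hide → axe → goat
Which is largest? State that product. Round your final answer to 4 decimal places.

(1) 0.468 × 1.2 × 1.77 = 0.99403
(2) 0.571 × 3.64 × 0.423 = 0.87918
(3) 0.55 × 2.38 × 0.811 = 1.06160
Highest is cycle (3) at 1.0616 (>1, arbitrage).

1.0616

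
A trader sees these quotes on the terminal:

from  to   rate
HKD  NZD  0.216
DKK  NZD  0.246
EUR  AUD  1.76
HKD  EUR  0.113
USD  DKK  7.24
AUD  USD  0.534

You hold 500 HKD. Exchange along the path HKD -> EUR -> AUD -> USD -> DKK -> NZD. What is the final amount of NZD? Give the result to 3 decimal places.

94.575

500 HKD × 0.113 = 56.5 EUR
56.5 EUR × 1.76 = 99.44 AUD
99.44 AUD × 0.534 = 53.10096 USD
53.10096 USD × 7.24 = 384.4509504 DKK
384.4509504 DKK × 0.246 = 94.5749337984 NZD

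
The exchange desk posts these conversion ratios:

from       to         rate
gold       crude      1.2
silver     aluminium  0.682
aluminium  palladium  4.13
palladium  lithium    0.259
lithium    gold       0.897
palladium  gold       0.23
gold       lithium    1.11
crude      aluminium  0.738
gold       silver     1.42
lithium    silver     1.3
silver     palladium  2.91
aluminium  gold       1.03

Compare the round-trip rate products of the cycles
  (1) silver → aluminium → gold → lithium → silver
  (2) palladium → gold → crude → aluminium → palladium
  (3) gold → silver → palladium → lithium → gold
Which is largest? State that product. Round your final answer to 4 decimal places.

1.0136

(1) 0.682 × 1.03 × 1.11 × 1.3 = 1.01365
(2) 0.23 × 1.2 × 0.738 × 4.13 = 0.84123
(3) 1.42 × 2.91 × 0.259 × 0.897 = 0.96001
Highest is cycle (1) at 1.0136 (>1, arbitrage).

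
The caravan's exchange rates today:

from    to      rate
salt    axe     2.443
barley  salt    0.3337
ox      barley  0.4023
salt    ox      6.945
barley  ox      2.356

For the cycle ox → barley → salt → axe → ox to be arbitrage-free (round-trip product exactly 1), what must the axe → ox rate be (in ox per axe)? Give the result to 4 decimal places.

3.0491

Known legs of the cycle: 0.4023 × 0.3337 × 2.443 = 0.32796666693
For no arbitrage the full-cycle product must be 1, so the missing rate is 1 / 0.32796666693 ≈ 3.049090.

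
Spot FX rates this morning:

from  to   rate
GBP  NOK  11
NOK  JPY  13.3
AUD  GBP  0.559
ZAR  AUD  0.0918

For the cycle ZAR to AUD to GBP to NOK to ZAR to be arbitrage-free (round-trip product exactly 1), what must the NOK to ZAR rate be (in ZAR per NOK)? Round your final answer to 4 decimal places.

Known legs of the cycle: 0.0918 × 0.559 × 11 = 0.5644782
For no arbitrage the full-cycle product must be 1, so the missing rate is 1 / 0.5644782 ≈ 1.771548.

1.7715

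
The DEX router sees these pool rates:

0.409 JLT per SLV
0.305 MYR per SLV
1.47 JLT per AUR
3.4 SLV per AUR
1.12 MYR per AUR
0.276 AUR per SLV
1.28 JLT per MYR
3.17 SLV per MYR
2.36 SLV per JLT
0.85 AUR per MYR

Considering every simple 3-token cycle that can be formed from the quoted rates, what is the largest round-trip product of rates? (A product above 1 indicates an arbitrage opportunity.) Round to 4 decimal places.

MYR→SLV→AUR→MYR: 3.17 × 0.276 × 1.12 = 0.97991
JLT→SLV→AUR→JLT: 2.36 × 0.276 × 1.47 = 0.95750
MYR→JLT→SLV→MYR: 1.28 × 2.36 × 0.305 = 0.92134
MYR→AUR→SLV→MYR: 0.85 × 3.4 × 0.305 = 0.88145
Maximum is MYR→SLV→AUR→MYR at 0.9799; no arbitrage — every cycle loses value.

0.9799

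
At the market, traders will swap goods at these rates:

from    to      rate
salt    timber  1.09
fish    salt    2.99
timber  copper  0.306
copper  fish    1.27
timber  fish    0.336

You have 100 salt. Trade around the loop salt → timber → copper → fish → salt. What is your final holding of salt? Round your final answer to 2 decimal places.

126.66

100 salt × 1.09 = 109 timber
109 timber × 0.306 = 33.354 copper
33.354 copper × 1.27 = 42.35958 fish
42.35958 fish × 2.99 = 126.6551442 salt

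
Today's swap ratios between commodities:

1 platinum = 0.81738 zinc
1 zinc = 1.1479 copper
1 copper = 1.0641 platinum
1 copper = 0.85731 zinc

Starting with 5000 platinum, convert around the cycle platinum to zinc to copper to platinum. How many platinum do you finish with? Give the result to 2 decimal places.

4992.07

5000 platinum × 0.81738 = 4086.9 zinc
4086.9 zinc × 1.1479 = 4691.35251 copper
4691.35251 copper × 1.0641 = 4992.068205891 platinum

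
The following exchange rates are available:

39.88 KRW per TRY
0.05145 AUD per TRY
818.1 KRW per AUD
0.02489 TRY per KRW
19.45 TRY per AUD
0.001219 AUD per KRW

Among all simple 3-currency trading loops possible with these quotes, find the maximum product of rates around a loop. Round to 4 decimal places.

AUD→KRW→TRY→AUD: 818.1 × 0.02489 × 0.05145 = 1.04765
AUD→TRY→KRW→AUD: 19.45 × 39.88 × 0.001219 = 0.94554
Maximum is AUD→KRW→TRY→AUD at 1.0477; arbitrage exists.

1.0477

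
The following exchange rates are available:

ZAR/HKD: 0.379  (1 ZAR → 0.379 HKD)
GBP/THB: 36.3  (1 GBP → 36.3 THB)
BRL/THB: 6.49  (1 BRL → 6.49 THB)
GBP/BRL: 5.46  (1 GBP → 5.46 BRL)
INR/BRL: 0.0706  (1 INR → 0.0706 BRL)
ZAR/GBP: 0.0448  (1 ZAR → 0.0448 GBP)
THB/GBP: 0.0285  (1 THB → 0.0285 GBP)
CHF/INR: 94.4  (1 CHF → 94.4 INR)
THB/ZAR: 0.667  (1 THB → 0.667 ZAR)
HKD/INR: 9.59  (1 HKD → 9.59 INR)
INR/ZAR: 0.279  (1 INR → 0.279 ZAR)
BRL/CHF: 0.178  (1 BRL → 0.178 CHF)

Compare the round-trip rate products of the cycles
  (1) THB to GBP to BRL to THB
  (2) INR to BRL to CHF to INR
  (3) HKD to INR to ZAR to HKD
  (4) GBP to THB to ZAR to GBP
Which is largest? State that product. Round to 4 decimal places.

1.1863

(1) 0.0285 × 5.46 × 6.49 = 1.00991
(2) 0.0706 × 0.178 × 94.4 = 1.18631
(3) 9.59 × 0.279 × 0.379 = 1.01406
(4) 36.3 × 0.667 × 0.0448 = 1.08470
Highest is cycle (2) at 1.1863 (>1, arbitrage).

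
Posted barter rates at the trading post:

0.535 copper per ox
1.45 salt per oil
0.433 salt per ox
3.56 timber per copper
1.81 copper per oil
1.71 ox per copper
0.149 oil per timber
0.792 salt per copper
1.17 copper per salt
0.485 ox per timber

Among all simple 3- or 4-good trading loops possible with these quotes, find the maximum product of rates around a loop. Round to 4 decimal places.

timber→oil→copper→timber: 0.149 × 1.81 × 3.56 = 0.96010
timber→ox→copper→timber: 0.485 × 0.535 × 3.56 = 0.92373
timber→oil→salt→copper→timber: 0.149 × 1.45 × 1.17 × 3.56 = 0.89989
timber→ox→salt→copper→timber: 0.485 × 0.433 × 1.17 × 3.56 = 0.87471
copper→ox→salt→copper: 1.71 × 0.433 × 1.17 = 0.86630
Maximum is timber→oil→copper→timber at 0.9601; no arbitrage — every cycle loses value.

0.9601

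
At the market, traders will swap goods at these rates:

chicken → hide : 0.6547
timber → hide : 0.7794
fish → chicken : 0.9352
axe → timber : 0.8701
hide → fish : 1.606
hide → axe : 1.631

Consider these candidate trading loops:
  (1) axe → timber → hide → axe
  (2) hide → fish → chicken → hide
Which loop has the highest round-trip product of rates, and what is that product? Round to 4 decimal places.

(1) 0.8701 × 0.7794 × 1.631 = 1.10607
(2) 1.606 × 0.9352 × 0.6547 = 0.98331
Highest is cycle (1) at 1.1061 (>1, arbitrage).

1.1061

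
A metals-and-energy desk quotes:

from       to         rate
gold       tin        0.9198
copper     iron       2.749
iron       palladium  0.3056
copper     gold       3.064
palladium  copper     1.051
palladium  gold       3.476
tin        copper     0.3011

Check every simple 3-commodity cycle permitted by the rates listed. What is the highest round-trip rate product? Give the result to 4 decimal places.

0.8829

copper→iron→palladium→copper: 2.749 × 0.3056 × 1.051 = 0.88294
copper→gold→tin→copper: 3.064 × 0.9198 × 0.3011 = 0.84858
Maximum is copper→iron→palladium→copper at 0.8829; no arbitrage — every cycle loses value.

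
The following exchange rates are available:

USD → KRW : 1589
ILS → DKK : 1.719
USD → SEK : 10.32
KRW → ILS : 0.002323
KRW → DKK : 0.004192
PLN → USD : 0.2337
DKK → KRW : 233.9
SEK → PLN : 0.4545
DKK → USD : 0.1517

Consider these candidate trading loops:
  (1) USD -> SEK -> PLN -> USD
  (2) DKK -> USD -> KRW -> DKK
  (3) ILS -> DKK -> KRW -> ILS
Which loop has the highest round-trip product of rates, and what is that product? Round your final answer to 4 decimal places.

(1) 10.32 × 0.4545 × 0.2337 = 1.09616
(2) 0.1517 × 1589 × 0.004192 = 1.01049
(3) 1.719 × 233.9 × 0.002323 = 0.93402
Highest is cycle (1) at 1.0962 (>1, arbitrage).

1.0962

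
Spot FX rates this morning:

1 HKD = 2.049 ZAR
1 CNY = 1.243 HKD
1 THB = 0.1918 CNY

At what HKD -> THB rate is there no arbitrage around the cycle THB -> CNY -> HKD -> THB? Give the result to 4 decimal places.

Known legs of the cycle: 0.1918 × 1.243 = 0.2384074
For no arbitrage the full-cycle product must be 1, so the missing rate is 1 / 0.2384074 ≈ 4.194501.

4.1945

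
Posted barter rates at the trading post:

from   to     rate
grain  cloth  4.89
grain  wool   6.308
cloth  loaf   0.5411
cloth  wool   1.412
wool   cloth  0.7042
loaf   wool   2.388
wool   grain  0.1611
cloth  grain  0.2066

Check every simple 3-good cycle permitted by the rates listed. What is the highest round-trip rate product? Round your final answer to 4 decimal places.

grain→cloth→wool→grain: 4.89 × 1.412 × 0.1611 = 1.11234
grain→wool→cloth→grain: 6.308 × 0.7042 × 0.2066 = 0.91774
loaf→wool→cloth→loaf: 2.388 × 0.7042 × 0.5411 = 0.90993
Maximum is grain→cloth→wool→grain at 1.1123; arbitrage exists.

1.1123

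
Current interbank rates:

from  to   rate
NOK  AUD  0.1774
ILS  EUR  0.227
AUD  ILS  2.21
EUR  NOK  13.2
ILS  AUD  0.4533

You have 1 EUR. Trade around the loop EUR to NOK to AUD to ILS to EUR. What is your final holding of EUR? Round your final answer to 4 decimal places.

1 EUR × 13.2 = 13.2 NOK
13.2 NOK × 0.1774 = 2.34168 AUD
2.34168 AUD × 2.21 = 5.1751128 ILS
5.1751128 ILS × 0.227 = 1.1747506056 EUR

1.1748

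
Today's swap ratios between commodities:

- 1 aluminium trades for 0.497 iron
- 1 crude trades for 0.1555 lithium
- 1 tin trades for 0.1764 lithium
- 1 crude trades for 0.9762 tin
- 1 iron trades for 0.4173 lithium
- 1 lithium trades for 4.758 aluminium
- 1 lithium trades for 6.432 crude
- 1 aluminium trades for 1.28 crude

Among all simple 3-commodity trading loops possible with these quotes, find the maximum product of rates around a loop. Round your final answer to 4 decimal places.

crude→tin→lithium→crude: 0.9762 × 0.1764 × 6.432 = 1.10760
aluminium→iron→lithium→aluminium: 0.497 × 0.4173 × 4.758 = 0.98680
crude→lithium→aluminium→crude: 0.1555 × 4.758 × 1.28 = 0.94703
Maximum is crude→tin→lithium→crude at 1.1076; arbitrage exists.

1.1076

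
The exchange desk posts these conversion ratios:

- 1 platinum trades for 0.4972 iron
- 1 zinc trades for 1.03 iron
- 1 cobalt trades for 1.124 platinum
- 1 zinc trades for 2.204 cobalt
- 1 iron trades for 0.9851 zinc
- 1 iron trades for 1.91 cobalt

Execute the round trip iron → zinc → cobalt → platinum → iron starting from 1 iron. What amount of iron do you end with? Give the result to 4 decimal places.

1.2134

1 iron × 0.9851 = 0.9851 zinc
0.9851 zinc × 2.204 = 2.1711604 cobalt
2.1711604 cobalt × 1.124 = 2.4403842896 platinum
2.4403842896 platinum × 0.4972 = 1.21335906878912 iron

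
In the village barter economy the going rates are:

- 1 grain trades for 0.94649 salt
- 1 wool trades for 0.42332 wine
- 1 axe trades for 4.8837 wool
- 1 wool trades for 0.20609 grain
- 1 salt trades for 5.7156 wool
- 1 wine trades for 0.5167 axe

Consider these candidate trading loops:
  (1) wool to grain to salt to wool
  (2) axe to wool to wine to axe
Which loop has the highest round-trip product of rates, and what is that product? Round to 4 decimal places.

(1) 0.20609 × 0.94649 × 5.7156 = 1.11490
(2) 4.8837 × 0.42332 × 0.5167 = 1.06821
Highest is cycle (1) at 1.1149 (>1, arbitrage).

1.1149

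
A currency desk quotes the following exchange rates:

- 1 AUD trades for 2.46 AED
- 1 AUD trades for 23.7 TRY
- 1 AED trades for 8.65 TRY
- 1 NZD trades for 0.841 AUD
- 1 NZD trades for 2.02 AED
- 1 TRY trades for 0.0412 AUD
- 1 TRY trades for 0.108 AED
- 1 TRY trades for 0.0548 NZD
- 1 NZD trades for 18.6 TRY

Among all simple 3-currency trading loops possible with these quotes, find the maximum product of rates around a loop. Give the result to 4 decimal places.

1.0923

NZD→AUD→TRY→NZD: 0.841 × 23.7 × 0.0548 = 1.09226
AED→TRY→NZD→AED: 8.65 × 0.0548 × 2.02 = 0.95752
AED→TRY→AUD→AED: 8.65 × 0.0412 × 2.46 = 0.87669
Maximum is NZD→AUD→TRY→NZD at 1.0923; arbitrage exists.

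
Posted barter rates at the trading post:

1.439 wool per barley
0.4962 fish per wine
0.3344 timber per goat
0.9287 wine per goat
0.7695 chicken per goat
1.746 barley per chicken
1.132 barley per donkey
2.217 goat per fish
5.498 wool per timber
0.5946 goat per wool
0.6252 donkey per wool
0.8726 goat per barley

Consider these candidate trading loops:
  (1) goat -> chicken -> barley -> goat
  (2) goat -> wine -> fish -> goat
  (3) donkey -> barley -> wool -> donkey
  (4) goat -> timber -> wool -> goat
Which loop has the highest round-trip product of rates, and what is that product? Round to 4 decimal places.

1.1724

(1) 0.7695 × 1.746 × 0.8726 = 1.17238
(2) 0.9287 × 0.4962 × 2.217 = 1.02164
(3) 1.132 × 1.439 × 0.6252 = 1.01842
(4) 0.3344 × 5.498 × 0.5946 = 1.09319
Highest is cycle (1) at 1.1724 (>1, arbitrage).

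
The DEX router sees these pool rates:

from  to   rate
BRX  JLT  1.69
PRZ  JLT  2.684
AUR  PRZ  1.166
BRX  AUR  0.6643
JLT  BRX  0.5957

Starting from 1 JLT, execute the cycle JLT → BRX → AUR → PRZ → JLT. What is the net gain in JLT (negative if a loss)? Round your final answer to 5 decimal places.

1 JLT × 0.5957 = 0.5957 BRX
0.5957 BRX × 0.6643 = 0.39572351 AUR
0.39572351 AUR × 1.166 = 0.46141361266 PRZ
0.46141361266 PRZ × 2.684 = 1.23843413637944 JLT
Net change: 1.23843413637944 − 1 = 0.23843413637944 JLT

0.23843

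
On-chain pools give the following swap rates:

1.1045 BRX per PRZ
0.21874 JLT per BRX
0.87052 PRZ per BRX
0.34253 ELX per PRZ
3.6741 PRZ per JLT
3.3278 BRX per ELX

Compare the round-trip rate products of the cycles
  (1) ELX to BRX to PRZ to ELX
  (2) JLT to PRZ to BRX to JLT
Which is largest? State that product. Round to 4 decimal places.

(1) 3.3278 × 0.87052 × 0.34253 = 0.99228
(2) 3.6741 × 1.1045 × 0.21874 = 0.88766
Highest is cycle (1) at 0.9923 (≤1, no arbitrage).

0.9923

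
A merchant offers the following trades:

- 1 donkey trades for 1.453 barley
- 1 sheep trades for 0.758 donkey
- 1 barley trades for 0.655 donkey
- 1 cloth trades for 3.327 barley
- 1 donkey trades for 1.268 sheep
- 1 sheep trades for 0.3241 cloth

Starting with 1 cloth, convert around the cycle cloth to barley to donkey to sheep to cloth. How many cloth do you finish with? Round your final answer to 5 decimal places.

1 cloth × 3.327 = 3.327 barley
3.327 barley × 0.655 = 2.179185 donkey
2.179185 donkey × 1.268 = 2.76320658 sheep
2.76320658 sheep × 0.3241 = 0.895555252578 cloth

0.89556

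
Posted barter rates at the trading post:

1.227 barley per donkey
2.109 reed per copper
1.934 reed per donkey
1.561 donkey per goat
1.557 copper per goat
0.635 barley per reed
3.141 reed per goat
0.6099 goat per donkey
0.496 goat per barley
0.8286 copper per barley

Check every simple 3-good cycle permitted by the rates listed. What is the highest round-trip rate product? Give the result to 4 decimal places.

barley→copper→reed→barley: 0.8286 × 2.109 × 0.635 = 1.10967
barley→goat→reed→barley: 0.496 × 3.141 × 0.635 = 0.98929
barley→goat→donkey→barley: 0.496 × 1.561 × 1.227 = 0.95001
Maximum is barley→copper→reed→barley at 1.1097; arbitrage exists.

1.1097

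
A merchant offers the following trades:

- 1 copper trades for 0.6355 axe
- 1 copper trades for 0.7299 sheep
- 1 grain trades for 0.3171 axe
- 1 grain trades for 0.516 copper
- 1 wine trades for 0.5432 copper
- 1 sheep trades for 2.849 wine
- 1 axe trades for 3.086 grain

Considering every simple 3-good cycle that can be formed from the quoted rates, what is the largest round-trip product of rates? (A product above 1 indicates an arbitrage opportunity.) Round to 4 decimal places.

wine→copper→sheep→wine: 0.5432 × 0.7299 × 2.849 = 1.12958
axe→grain→copper→axe: 3.086 × 0.516 × 0.6355 = 1.01195
Maximum is wine→copper→sheep→wine at 1.1296; arbitrage exists.

1.1296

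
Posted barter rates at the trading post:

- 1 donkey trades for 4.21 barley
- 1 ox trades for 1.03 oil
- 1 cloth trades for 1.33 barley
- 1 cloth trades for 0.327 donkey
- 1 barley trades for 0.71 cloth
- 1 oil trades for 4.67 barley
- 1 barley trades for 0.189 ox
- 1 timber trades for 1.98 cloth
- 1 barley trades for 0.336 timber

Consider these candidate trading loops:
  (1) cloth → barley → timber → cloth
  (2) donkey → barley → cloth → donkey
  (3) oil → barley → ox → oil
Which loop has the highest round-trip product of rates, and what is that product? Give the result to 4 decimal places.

(1) 1.33 × 0.336 × 1.98 = 0.88482
(2) 4.21 × 0.71 × 0.327 = 0.97744
(3) 4.67 × 0.189 × 1.03 = 0.90911
Highest is cycle (2) at 0.9774 (≤1, no arbitrage).

0.9774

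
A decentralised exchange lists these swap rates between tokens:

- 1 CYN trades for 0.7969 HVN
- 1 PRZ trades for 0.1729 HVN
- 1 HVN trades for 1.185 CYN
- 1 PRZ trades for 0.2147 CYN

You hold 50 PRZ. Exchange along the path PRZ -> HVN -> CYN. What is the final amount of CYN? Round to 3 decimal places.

10.244

50 PRZ × 0.1729 = 8.645 HVN
8.645 HVN × 1.185 = 10.244325 CYN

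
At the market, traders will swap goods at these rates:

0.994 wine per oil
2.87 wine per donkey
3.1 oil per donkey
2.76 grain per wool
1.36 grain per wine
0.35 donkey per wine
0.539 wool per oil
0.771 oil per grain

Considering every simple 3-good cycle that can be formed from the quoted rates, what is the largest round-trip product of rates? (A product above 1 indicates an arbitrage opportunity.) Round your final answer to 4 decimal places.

oil→wool→grain→oil: 0.539 × 2.76 × 0.771 = 1.14697
oil→wine→donkey→oil: 0.994 × 0.35 × 3.1 = 1.07849
oil→wine→grain→oil: 0.994 × 1.36 × 0.771 = 1.04227
Maximum is oil→wool→grain→oil at 1.1470; arbitrage exists.

1.1470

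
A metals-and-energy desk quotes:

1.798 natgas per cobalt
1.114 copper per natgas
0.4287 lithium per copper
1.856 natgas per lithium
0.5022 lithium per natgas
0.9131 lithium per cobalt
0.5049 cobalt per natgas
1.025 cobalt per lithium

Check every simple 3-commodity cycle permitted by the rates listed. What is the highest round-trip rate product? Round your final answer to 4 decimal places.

0.9255

lithium→cobalt→natgas→lithium: 1.025 × 1.798 × 0.5022 = 0.92553
copper→lithium→natgas→copper: 0.4287 × 1.856 × 1.114 = 0.88637
lithium→natgas→cobalt→lithium: 1.856 × 0.5049 × 0.9131 = 0.85566
Maximum is lithium→cobalt→natgas→lithium at 0.9255; no arbitrage — every cycle loses value.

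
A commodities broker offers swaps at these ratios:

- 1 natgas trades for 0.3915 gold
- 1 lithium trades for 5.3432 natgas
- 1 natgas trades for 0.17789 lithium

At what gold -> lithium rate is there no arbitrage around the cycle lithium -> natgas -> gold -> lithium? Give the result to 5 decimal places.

Known legs of the cycle: 5.3432 × 0.3915 = 2.0918628
For no arbitrage the full-cycle product must be 1, so the missing rate is 1 / 2.0918628 ≈ 0.4780428.

0.47804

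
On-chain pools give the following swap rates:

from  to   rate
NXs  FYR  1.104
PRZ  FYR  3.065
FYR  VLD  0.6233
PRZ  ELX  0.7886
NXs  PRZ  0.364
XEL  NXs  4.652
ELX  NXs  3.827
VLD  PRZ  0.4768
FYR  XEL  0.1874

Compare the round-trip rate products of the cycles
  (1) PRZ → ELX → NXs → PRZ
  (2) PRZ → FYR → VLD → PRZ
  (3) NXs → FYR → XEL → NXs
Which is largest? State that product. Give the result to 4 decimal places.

1.0985

(1) 0.7886 × 3.827 × 0.364 = 1.09854
(2) 3.065 × 0.6233 × 0.4768 = 0.91089
(3) 1.104 × 0.1874 × 4.652 = 0.96245
Highest is cycle (1) at 1.0985 (>1, arbitrage).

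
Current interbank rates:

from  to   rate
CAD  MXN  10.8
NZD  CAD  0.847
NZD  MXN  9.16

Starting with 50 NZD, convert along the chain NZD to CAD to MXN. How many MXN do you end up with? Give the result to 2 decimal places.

457.38

50 NZD × 0.847 = 42.35 CAD
42.35 CAD × 10.8 = 457.38 MXN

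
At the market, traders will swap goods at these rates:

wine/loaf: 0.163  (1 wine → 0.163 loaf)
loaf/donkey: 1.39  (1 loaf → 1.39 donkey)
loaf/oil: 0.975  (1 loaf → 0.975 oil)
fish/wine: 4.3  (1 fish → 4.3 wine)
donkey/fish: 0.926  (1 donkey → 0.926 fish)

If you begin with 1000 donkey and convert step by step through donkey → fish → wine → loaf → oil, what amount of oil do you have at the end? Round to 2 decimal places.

632.81

1000 donkey × 0.926 = 926 fish
926 fish × 4.3 = 3981.8 wine
3981.8 wine × 0.163 = 649.0334 loaf
649.0334 loaf × 0.975 = 632.807565 oil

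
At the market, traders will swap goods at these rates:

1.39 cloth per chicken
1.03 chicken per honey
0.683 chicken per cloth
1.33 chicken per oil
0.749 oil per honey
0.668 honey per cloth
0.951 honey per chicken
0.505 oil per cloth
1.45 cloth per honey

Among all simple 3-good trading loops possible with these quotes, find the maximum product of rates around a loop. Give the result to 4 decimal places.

honey→chicken→cloth→honey: 1.03 × 1.39 × 0.668 = 0.95638
honey→oil→chicken→honey: 0.749 × 1.33 × 0.951 = 0.94736
honey→cloth→chicken→honey: 1.45 × 0.683 × 0.951 = 0.94182
oil→chicken→cloth→oil: 1.33 × 1.39 × 0.505 = 0.93359
Maximum is honey→chicken→cloth→honey at 0.9564; no arbitrage — every cycle loses value.

0.9564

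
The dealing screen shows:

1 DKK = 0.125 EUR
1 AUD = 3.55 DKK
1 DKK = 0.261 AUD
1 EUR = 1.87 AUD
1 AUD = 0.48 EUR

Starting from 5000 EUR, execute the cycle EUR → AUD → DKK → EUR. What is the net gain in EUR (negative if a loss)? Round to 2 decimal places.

-850.94

5000 EUR × 1.87 = 9350 AUD
9350 AUD × 3.55 = 33192.5 DKK
33192.5 DKK × 0.125 = 4149.0625 EUR
Net change: 4149.0625 − 5000 = -850.9375 EUR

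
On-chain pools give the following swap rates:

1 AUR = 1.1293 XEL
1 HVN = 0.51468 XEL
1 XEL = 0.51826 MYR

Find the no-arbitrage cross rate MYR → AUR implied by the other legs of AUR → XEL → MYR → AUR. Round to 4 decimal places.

1.7086

Known legs of the cycle: 1.1293 × 0.51826 = 0.585271018
For no arbitrage the full-cycle product must be 1, so the missing rate is 1 / 0.585271018 ≈ 1.708610.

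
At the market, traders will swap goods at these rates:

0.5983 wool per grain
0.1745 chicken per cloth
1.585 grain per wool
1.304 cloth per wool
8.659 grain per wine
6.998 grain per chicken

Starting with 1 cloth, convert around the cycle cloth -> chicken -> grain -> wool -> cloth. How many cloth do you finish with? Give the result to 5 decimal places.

0.95272

1 cloth × 0.1745 = 0.1745 chicken
0.1745 chicken × 6.998 = 1.221151 grain
1.221151 grain × 0.5983 = 0.7306146433 wool
0.7306146433 wool × 1.304 = 0.9527214948632 cloth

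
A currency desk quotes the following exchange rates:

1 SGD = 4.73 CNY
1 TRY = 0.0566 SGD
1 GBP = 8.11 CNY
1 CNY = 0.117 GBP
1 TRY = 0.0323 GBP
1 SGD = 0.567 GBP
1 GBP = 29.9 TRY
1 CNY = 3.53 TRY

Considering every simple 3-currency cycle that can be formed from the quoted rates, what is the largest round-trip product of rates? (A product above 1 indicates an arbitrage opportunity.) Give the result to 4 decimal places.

0.9596

GBP→TRY→SGD→GBP: 29.9 × 0.0566 × 0.567 = 0.95956
SGD→CNY→TRY→SGD: 4.73 × 3.53 × 0.0566 = 0.94504
GBP→CNY→TRY→GBP: 8.11 × 3.53 × 0.0323 = 0.92469
Maximum is GBP→TRY→SGD→GBP at 0.9596; no arbitrage — every cycle loses value.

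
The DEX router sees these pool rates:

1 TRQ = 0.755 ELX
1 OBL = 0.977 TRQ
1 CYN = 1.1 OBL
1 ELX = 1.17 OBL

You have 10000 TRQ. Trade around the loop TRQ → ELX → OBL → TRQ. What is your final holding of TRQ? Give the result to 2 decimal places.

10000 TRQ × 0.755 = 7550 ELX
7550 ELX × 1.17 = 8833.5 OBL
8833.5 OBL × 0.977 = 8630.3295 TRQ

8630.33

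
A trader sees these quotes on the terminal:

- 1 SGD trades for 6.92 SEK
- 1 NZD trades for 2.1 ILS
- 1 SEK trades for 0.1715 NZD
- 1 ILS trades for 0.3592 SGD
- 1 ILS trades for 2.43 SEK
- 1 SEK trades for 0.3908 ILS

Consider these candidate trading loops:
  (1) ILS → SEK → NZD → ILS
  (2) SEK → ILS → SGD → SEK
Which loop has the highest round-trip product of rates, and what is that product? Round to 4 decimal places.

0.9714

(1) 2.43 × 0.1715 × 2.1 = 0.87516
(2) 0.3908 × 0.3592 × 6.92 = 0.97140
Highest is cycle (2) at 0.9714 (≤1, no arbitrage).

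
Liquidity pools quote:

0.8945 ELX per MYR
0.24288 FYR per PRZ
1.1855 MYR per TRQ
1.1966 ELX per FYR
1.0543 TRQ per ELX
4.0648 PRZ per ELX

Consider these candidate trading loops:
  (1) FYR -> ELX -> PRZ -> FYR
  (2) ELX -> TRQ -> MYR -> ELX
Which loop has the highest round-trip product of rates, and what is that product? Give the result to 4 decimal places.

(1) 1.1966 × 4.0648 × 0.24288 = 1.18135
(2) 1.0543 × 1.1855 × 0.8945 = 1.11801
Highest is cycle (1) at 1.1814 (>1, arbitrage).

1.1814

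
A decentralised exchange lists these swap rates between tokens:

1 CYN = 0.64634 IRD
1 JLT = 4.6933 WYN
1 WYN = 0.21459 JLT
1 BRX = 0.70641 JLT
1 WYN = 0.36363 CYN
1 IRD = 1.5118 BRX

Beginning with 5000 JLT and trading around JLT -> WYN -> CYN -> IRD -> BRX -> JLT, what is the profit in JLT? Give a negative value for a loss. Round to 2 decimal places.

890.07

5000 JLT × 4.6933 = 23466.5 WYN
23466.5 WYN × 0.36363 = 8533.123395 CYN
8533.123395 CYN × 0.64634 = 5515.2989751243 IRD
5515.2989751243 IRD × 1.5118 = 8338.02899059291674 BRX
8338.02899059291674 BRX × 0.70641 = 5890.0670592447423143034 JLT
Net change: 5890.0670592447423143034 − 5000 = 890.0670592447423143034 JLT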